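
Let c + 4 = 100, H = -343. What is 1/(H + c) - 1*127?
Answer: -31370/247 ≈ -127.00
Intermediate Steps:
c = 96 (c = -4 + 100 = 96)
1/(H + c) - 1*127 = 1/(-343 + 96) - 1*127 = 1/(-247) - 127 = -1/247 - 127 = -31370/247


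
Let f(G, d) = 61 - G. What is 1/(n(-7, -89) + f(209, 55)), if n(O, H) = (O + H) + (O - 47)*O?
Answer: 1/134 ≈ 0.0074627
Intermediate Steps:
n(O, H) = H + O + O*(-47 + O) (n(O, H) = (H + O) + (-47 + O)*O = (H + O) + O*(-47 + O) = H + O + O*(-47 + O))
1/(n(-7, -89) + f(209, 55)) = 1/((-89 + (-7)² - 46*(-7)) + (61 - 1*209)) = 1/((-89 + 49 + 322) + (61 - 209)) = 1/(282 - 148) = 1/134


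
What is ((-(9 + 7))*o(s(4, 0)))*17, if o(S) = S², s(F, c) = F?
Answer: -4352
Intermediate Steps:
((-(9 + 7))*o(s(4, 0)))*17 = (-(9 + 7)*4²)*17 = (-1*16*16)*17 = -16*16*17 = -256*17 = -4352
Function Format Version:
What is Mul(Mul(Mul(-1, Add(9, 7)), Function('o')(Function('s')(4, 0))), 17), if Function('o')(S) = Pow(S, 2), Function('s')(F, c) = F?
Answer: -4352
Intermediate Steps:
Mul(Mul(Mul(-1, Add(9, 7)), Function('o')(Function('s')(4, 0))), 17) = Mul(Mul(Mul(-1, Add(9, 7)), Pow(4, 2)), 17) = Mul(Mul(Mul(-1, 16), 16), 17) = Mul(Mul(-16, 16), 17) = Mul(-256, 17) = -4352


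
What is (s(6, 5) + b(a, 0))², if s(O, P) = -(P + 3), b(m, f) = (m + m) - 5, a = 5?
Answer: 9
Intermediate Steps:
b(m, f) = -5 + 2*m (b(m, f) = 2*m - 5 = -5 + 2*m)
s(O, P) = -3 - P (s(O, P) = -(3 + P) = -3 - P)
(s(6, 5) + b(a, 0))² = ((-3 - 1*5) + (-5 + 2*5))² = ((-3 - 5) + (-5 + 10))² = (-8 + 5)² = (-3)² = 9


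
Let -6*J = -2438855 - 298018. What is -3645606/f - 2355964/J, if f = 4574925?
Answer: -921576694398/154580107525 ≈ -5.9618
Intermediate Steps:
J = 912291/2 (J = -(-2438855 - 298018)/6 = -⅙*(-2736873) = 912291/2 ≈ 4.5615e+5)
-3645606/f - 2355964/J = -3645606/4574925 - 2355964/912291/2 = -3645606*1/4574925 - 2355964*2/912291 = -1215202/1524975 - 4711928/912291 = -921576694398/154580107525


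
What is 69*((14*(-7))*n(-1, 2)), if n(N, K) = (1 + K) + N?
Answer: -13524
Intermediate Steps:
n(N, K) = 1 + K + N
69*((14*(-7))*n(-1, 2)) = 69*((14*(-7))*(1 + 2 - 1)) = 69*(-98*2) = 69*(-196) = -13524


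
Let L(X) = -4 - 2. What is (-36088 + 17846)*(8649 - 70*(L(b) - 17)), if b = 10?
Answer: -187144678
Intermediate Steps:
L(X) = -6
(-36088 + 17846)*(8649 - 70*(L(b) - 17)) = (-36088 + 17846)*(8649 - 70*(-6 - 17)) = -18242*(8649 - 70*(-23)) = -18242*(8649 + 1610) = -18242*10259 = -187144678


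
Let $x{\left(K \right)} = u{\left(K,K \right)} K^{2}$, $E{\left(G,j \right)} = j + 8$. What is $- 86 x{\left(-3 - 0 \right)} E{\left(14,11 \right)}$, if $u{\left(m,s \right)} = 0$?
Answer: $0$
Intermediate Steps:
$E{\left(G,j \right)} = 8 + j$
$x{\left(K \right)} = 0$ ($x{\left(K \right)} = 0 K^{2} = 0$)
$- 86 x{\left(-3 - 0 \right)} E{\left(14,11 \right)} = \left(-86\right) 0 \left(8 + 11\right) = 0 \cdot 19 = 0$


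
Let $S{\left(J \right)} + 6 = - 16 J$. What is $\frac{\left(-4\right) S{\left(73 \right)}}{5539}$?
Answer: $\frac{4696}{5539} \approx 0.84781$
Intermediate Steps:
$S{\left(J \right)} = -6 - 16 J$
$\frac{\left(-4\right) S{\left(73 \right)}}{5539} = \frac{\left(-4\right) \left(-6 - 1168\right)}{5539} = - 4 \left(-6 - 1168\right) \frac{1}{5539} = \left(-4\right) \left(-1174\right) \frac{1}{5539} = 4696 \cdot \frac{1}{5539} = \frac{4696}{5539}$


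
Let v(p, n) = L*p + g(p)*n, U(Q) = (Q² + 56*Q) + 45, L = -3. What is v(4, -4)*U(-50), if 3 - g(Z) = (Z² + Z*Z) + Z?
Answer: -30600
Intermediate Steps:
g(Z) = 3 - Z - 2*Z² (g(Z) = 3 - ((Z² + Z*Z) + Z) = 3 - ((Z² + Z²) + Z) = 3 - (2*Z² + Z) = 3 - (Z + 2*Z²) = 3 + (-Z - 2*Z²) = 3 - Z - 2*Z²)
U(Q) = 45 + Q² + 56*Q
v(p, n) = -3*p + n*(3 - p - 2*p²) (v(p, n) = -3*p + (3 - p - 2*p²)*n = -3*p + n*(3 - p - 2*p²))
v(4, -4)*U(-50) = (-3*4 - 1*(-4)*(-3 + 4 + 2*4²))*(45 + (-50)² + 56*(-50)) = (-12 - 1*(-4)*(-3 + 4 + 2*16))*(45 + 2500 - 2800) = (-12 - 1*(-4)*(-3 + 4 + 32))*(-255) = (-12 - 1*(-4)*33)*(-255) = (-12 + 132)*(-255) = 120*(-255) = -30600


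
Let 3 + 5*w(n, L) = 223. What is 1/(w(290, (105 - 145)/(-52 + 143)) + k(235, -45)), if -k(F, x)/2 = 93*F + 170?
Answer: -1/44006 ≈ -2.2724e-5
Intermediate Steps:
w(n, L) = 44 (w(n, L) = -⅗ + (⅕)*223 = -⅗ + 223/5 = 44)
k(F, x) = -340 - 186*F (k(F, x) = -2*(93*F + 170) = -2*(170 + 93*F) = -340 - 186*F)
1/(w(290, (105 - 145)/(-52 + 143)) + k(235, -45)) = 1/(44 + (-340 - 186*235)) = 1/(44 + (-340 - 43710)) = 1/(44 - 44050) = 1/(-44006) = -1/44006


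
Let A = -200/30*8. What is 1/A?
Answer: -3/160 ≈ -0.018750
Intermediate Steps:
A = -160/3 (A = -200*1/30*8 = -20/3*8 = -160/3 ≈ -53.333)
1/A = 1/(-160/3) = -3/160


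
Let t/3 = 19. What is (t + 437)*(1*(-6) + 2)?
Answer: -1976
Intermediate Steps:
t = 57 (t = 3*19 = 57)
(t + 437)*(1*(-6) + 2) = (57 + 437)*(1*(-6) + 2) = 494*(-6 + 2) = 494*(-4) = -1976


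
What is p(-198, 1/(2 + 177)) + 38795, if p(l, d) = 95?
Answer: 38890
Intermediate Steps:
p(-198, 1/(2 + 177)) + 38795 = 95 + 38795 = 38890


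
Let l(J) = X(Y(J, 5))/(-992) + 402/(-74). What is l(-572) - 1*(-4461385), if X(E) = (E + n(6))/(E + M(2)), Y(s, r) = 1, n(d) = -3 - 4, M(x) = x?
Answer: 81875237861/18352 ≈ 4.4614e+6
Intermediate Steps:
n(d) = -7
X(E) = (-7 + E)/(2 + E) (X(E) = (E - 7)/(E + 2) = (-7 + E)/(2 + E))
l(J) = -99659/18352 (l(J) = ((-7 + 1)/(2 + 1))/(-992) + 402/(-74) = (-6/3)*(-1/992) + 402*(-1/74) = ((⅓)*(-6))*(-1/992) - 201/37 = -2*(-1/992) - 201/37 = 1/496 - 201/37 = -99659/18352)
l(-572) - 1*(-4461385) = -99659/18352 - 1*(-4461385) = -99659/18352 + 4461385 = 81875237861/18352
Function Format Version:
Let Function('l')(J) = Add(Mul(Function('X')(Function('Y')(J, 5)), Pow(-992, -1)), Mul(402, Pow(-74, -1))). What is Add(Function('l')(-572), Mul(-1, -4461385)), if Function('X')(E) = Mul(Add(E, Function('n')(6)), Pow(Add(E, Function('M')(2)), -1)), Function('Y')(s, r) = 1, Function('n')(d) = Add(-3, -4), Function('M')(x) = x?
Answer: Rational(81875237861, 18352) ≈ 4.4614e+6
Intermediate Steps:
Function('n')(d) = -7
Function('X')(E) = Mul(Pow(Add(2, E), -1), Add(-7, E)) (Function('X')(E) = Mul(Add(E, -7), Pow(Add(E, 2), -1)) = Mul(Add(-7, E), Pow(Add(2, E), -1)) = Mul(Pow(Add(2, E), -1), Add(-7, E)))
Function('l')(J) = Rational(-99659, 18352) (Function('l')(J) = Add(Mul(Mul(Pow(Add(2, 1), -1), Add(-7, 1)), Pow(-992, -1)), Mul(402, Pow(-74, -1))) = Add(Mul(Mul(Pow(3, -1), -6), Rational(-1, 992)), Mul(402, Rational(-1, 74))) = Add(Mul(Mul(Rational(1, 3), -6), Rational(-1, 992)), Rational(-201, 37)) = Add(Mul(-2, Rational(-1, 992)), Rational(-201, 37)) = Add(Rational(1, 496), Rational(-201, 37)) = Rational(-99659, 18352))
Add(Function('l')(-572), Mul(-1, -4461385)) = Add(Rational(-99659, 18352), Mul(-1, -4461385)) = Add(Rational(-99659, 18352), 4461385) = Rational(81875237861, 18352)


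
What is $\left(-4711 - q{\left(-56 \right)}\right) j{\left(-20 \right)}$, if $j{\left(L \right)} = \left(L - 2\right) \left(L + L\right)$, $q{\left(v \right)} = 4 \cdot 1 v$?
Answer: $-3948560$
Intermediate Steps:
$q{\left(v \right)} = 4 v$
$j{\left(L \right)} = 2 L \left(-2 + L\right)$ ($j{\left(L \right)} = \left(-2 + L\right) 2 L = 2 L \left(-2 + L\right)$)
$\left(-4711 - q{\left(-56 \right)}\right) j{\left(-20 \right)} = \left(-4711 - 4 \left(-56\right)\right) 2 \left(-20\right) \left(-2 - 20\right) = \left(-4711 - -224\right) 2 \left(-20\right) \left(-22\right) = \left(-4711 + 224\right) 880 = \left(-4487\right) 880 = -3948560$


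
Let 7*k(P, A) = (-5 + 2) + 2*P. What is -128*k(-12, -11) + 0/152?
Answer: 3456/7 ≈ 493.71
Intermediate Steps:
k(P, A) = -3/7 + 2*P/7 (k(P, A) = ((-5 + 2) + 2*P)/7 = (-3 + 2*P)/7 = -3/7 + 2*P/7)
-128*k(-12, -11) + 0/152 = -128*(-3/7 + (2/7)*(-12)) + 0/152 = -128*(-3/7 - 24/7) + 0*(1/152) = -128*(-27/7) + 0 = 3456/7 + 0 = 3456/7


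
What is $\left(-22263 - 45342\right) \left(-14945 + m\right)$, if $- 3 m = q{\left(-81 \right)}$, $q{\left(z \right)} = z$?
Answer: $1008531390$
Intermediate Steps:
$m = 27$ ($m = \left(- \frac{1}{3}\right) \left(-81\right) = 27$)
$\left(-22263 - 45342\right) \left(-14945 + m\right) = \left(-22263 - 45342\right) \left(-14945 + 27\right) = \left(-67605\right) \left(-14918\right) = 1008531390$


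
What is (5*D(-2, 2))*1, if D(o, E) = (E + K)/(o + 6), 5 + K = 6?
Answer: 15/4 ≈ 3.7500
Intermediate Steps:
K = 1 (K = -5 + 6 = 1)
D(o, E) = (1 + E)/(6 + o) (D(o, E) = (E + 1)/(o + 6) = (1 + E)/(6 + o))
(5*D(-2, 2))*1 = (5*((1 + 2)/(6 - 2)))*1 = (5*(3/4))*1 = (15/4)*1 = 15/4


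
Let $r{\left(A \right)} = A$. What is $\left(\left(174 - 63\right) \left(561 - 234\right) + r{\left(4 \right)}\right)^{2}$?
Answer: $1317762601$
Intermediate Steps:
$\left(\left(174 - 63\right) \left(561 - 234\right) + r{\left(4 \right)}\right)^{2} = \left(\left(174 - 63\right) \left(561 - 234\right) + 4\right)^{2} = \left(111 \cdot 327 + 4\right)^{2} = \left(36297 + 4\right)^{2} = 36301^{2} = 1317762601$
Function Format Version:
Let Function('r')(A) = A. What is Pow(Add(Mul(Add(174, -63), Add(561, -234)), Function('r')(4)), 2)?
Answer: 1317762601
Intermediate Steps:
Pow(Add(Mul(Add(174, -63), Add(561, -234)), Function('r')(4)), 2) = Pow(Add(Mul(Add(174, -63), Add(561, -234)), 4), 2) = Pow(Add(Mul(111, 327), 4), 2) = Pow(Add(36297, 4), 2) = Pow(36301, 2) = 1317762601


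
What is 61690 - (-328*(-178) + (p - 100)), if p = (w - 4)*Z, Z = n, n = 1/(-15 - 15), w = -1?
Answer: 20435/6 ≈ 3405.8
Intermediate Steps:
n = -1/30 (n = 1/(-30) = -1/30 ≈ -0.033333)
Z = -1/30 ≈ -0.033333
p = ⅙ (p = (-1 - 4)*(-1/30) = -5*(-1/30) = ⅙ ≈ 0.16667)
61690 - (-328*(-178) + (p - 100)) = 61690 - (-328*(-178) + (⅙ - 100)) = 61690 - (58384 - 599/6) = 61690 - 1*349705/6 = 61690 - 349705/6 = 20435/6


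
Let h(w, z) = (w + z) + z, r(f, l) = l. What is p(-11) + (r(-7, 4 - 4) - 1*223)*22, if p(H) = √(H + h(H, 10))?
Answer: -4906 + I*√2 ≈ -4906.0 + 1.4142*I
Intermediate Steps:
h(w, z) = w + 2*z
p(H) = √(20 + 2*H) (p(H) = √(H + (H + 2*10)) = √(H + (H + 20)) = √(H + (20 + H)) = √(20 + 2*H))
p(-11) + (r(-7, 4 - 4) - 1*223)*22 = √(20 + 2*(-11)) + ((4 - 4) - 1*223)*22 = √(20 - 22) + (0 - 223)*22 = √(-2) - 223*22 = I*√2 - 4906 = -4906 + I*√2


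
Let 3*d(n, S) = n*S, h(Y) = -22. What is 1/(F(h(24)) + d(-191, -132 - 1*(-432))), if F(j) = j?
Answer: -1/19122 ≈ -5.2296e-5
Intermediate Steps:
d(n, S) = S*n/3 (d(n, S) = (n*S)/3 = (S*n)/3 = S*n/3)
1/(F(h(24)) + d(-191, -132 - 1*(-432))) = 1/(-22 + (1/3)*(-132 - 1*(-432))*(-191)) = 1/(-22 + (1/3)*(-132 + 432)*(-191)) = 1/(-22 + (1/3)*300*(-191)) = 1/(-22 - 19100) = 1/(-19122) = -1/19122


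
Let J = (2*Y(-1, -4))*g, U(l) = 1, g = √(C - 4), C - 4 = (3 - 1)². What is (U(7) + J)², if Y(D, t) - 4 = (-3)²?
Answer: 2809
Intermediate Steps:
Y(D, t) = 13 (Y(D, t) = 4 + (-3)² = 4 + 9 = 13)
C = 8 (C = 4 + (3 - 1)² = 4 + 2² = 4 + 4 = 8)
g = 2 (g = √(8 - 4) = √4 = 2)
J = 52 (J = (2*13)*2 = 26*2 = 52)
(U(7) + J)² = (1 + 52)² = 53² = 2809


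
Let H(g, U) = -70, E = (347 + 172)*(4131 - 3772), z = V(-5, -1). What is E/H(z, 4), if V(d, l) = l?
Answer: -186321/70 ≈ -2661.7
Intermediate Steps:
z = -1
E = 186321 (E = 519*359 = 186321)
E/H(z, 4) = 186321/(-70) = 186321*(-1/70) = -186321/70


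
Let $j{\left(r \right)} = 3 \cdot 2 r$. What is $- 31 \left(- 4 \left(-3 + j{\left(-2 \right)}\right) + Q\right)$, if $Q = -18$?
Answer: $-1302$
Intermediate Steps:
$j{\left(r \right)} = 6 r$
$- 31 \left(- 4 \left(-3 + j{\left(-2 \right)}\right) + Q\right) = - 31 \left(- 4 \left(-3 + 6 \left(-2\right)\right) - 18\right) = - 31 \left(- 4 \left(-3 - 12\right) - 18\right) = - 31 \left(\left(-4\right) \left(-15\right) - 18\right) = - 31 \left(60 - 18\right) = \left(-31\right) 42 = -1302$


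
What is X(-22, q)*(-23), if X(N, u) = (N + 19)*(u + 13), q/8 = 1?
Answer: 1449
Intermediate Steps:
q = 8 (q = 8*1 = 8)
X(N, u) = (13 + u)*(19 + N) (X(N, u) = (19 + N)*(13 + u) = (13 + u)*(19 + N))
X(-22, q)*(-23) = (247 + 13*(-22) + 19*8 - 22*8)*(-23) = (247 - 286 + 152 - 176)*(-23) = -63*(-23) = 1449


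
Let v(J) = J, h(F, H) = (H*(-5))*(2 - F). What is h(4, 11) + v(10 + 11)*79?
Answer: 1769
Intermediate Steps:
h(F, H) = -5*H*(2 - F) (h(F, H) = (-5*H)*(2 - F) = -5*H*(2 - F))
h(4, 11) + v(10 + 11)*79 = 5*11*(-2 + 4) + (10 + 11)*79 = 5*11*2 + 21*79 = 110 + 1659 = 1769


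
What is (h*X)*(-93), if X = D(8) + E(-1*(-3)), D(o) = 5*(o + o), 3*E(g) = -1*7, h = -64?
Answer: 462272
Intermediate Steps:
E(g) = -7/3 (E(g) = (-1*7)/3 = (⅓)*(-7) = -7/3)
D(o) = 10*o (D(o) = 5*(2*o) = 10*o)
X = 233/3 (X = 10*8 - 7/3 = 80 - 7/3 = 233/3 ≈ 77.667)
(h*X)*(-93) = -64*233/3*(-93) = -14912/3*(-93) = 462272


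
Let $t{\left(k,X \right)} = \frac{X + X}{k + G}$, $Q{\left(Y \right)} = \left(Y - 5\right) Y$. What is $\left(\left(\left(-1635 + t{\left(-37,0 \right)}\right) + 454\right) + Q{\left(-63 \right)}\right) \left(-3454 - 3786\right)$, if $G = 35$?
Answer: $-22465720$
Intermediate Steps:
$Q{\left(Y \right)} = Y \left(-5 + Y\right)$ ($Q{\left(Y \right)} = \left(-5 + Y\right) Y = Y \left(-5 + Y\right)$)
$t{\left(k,X \right)} = \frac{2 X}{35 + k}$ ($t{\left(k,X \right)} = \frac{X + X}{k + 35} = \frac{2 X}{35 + k}$)
$\left(\left(\left(-1635 + t{\left(-37,0 \right)}\right) + 454\right) + Q{\left(-63 \right)}\right) \left(-3454 - 3786\right) = \left(\left(\left(-1635 + 2 \cdot 0 \frac{1}{35 - 37}\right) + 454\right) - 63 \left(-5 - 63\right)\right) \left(-3454 - 3786\right) = \left(\left(\left(-1635 + 2 \cdot 0 \frac{1}{-2}\right) + 454\right) - -4284\right) \left(-7240\right) = \left(\left(\left(-1635 + 2 \cdot 0 \left(- \frac{1}{2}\right)\right) + 454\right) + 4284\right) \left(-7240\right) = \left(\left(\left(-1635 + 0\right) + 454\right) + 4284\right) \left(-7240\right) = \left(\left(-1635 + 454\right) + 4284\right) \left(-7240\right) = \left(-1181 + 4284\right) \left(-7240\right) = 3103 \left(-7240\right) = -22465720$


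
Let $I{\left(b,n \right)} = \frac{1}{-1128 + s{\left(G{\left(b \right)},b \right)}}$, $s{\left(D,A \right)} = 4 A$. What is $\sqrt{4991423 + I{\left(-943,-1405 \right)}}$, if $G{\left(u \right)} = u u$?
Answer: $\frac{\sqrt{24457972699}}{70} \approx 2234.1$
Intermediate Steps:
$G{\left(u \right)} = u^{2}$
$I{\left(b,n \right)} = \frac{1}{-1128 + 4 b}$
$\sqrt{4991423 + I{\left(-943,-1405 \right)}} = \sqrt{4991423 + \frac{1}{4 \left(-282 - 943\right)}} = \sqrt{4991423 + \frac{1}{4 \left(-1225\right)}} = \sqrt{4991423 + \frac{1}{4} \left(- \frac{1}{1225}\right)} = \sqrt{4991423 - \frac{1}{4900}} = \sqrt{\frac{24457972699}{4900}} = \frac{\sqrt{24457972699}}{70}$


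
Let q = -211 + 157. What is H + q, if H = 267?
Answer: 213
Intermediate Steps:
q = -54
H + q = 267 - 54 = 213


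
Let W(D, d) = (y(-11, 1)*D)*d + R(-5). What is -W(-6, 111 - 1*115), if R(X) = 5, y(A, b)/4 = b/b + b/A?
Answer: -1015/11 ≈ -92.273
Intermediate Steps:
y(A, b) = 4 + 4*b/A (y(A, b) = 4*(b/b + b/A) = 4*(1 + b/A) = 4 + 4*b/A)
W(D, d) = 5 + 40*D*d/11 (W(D, d) = ((4 + 4*1/(-11))*D)*d + 5 = ((4 + 4*1*(-1/11))*D)*d + 5 = ((4 - 4/11)*D)*d + 5 = (40*D/11)*d + 5 = 40*D*d/11 + 5 = 5 + 40*D*d/11)
-W(-6, 111 - 1*115) = -(5 + (40/11)*(-6)*(111 - 1*115)) = -(5 + (40/11)*(-6)*(111 - 115)) = -(5 + (40/11)*(-6)*(-4)) = -(5 + 960/11) = -1*1015/11 = -1015/11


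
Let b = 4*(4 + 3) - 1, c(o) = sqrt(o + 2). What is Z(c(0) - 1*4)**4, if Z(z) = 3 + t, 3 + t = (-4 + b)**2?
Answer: 78310985281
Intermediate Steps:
c(o) = sqrt(2 + o)
b = 27 (b = 4*7 - 1 = 28 - 1 = 27)
t = 526 (t = -3 + (-4 + 27)**2 = -3 + 23**2 = -3 + 529 = 526)
Z(z) = 529 (Z(z) = 3 + 526 = 529)
Z(c(0) - 1*4)**4 = 529**4 = 78310985281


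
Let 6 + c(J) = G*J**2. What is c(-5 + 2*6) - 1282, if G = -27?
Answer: -2611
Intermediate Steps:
c(J) = -6 - 27*J**2
c(-5 + 2*6) - 1282 = (-6 - 27*(-5 + 2*6)**2) - 1282 = (-6 - 27*(-5 + 12)**2) - 1282 = (-6 - 27*7**2) - 1282 = (-6 - 27*49) - 1282 = (-6 - 1323) - 1282 = -1329 - 1282 = -2611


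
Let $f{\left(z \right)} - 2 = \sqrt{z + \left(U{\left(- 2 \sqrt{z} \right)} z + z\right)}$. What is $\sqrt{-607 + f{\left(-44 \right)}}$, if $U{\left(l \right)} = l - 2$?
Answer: $\sqrt{-605 + 4 \cdot 11^{\frac{3}{4}} \sqrt{i}} \approx 0.3523 + 24.25 i$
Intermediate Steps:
$U{\left(l \right)} = -2 + l$
$f{\left(z \right)} = 2 + \sqrt{2 z + z \left(-2 - 2 \sqrt{z}\right)}$ ($f{\left(z \right)} = 2 + \sqrt{z + \left(\left(-2 - 2 \sqrt{z}\right) z + z\right)} = 2 + \sqrt{z + \left(z \left(-2 - 2 \sqrt{z}\right) + z\right)} = 2 + \sqrt{z + \left(z + z \left(-2 - 2 \sqrt{z}\right)\right)} = 2 + \sqrt{2 z + z \left(-2 - 2 \sqrt{z}\right)}$)
$\sqrt{-607 + f{\left(-44 \right)}} = \sqrt{-607 + \left(2 + \sqrt{2} \sqrt{- \left(-44\right)^{\frac{3}{2}}}\right)} = \sqrt{-607 + \left(2 + \sqrt{2} \sqrt{- \left(-88\right) i \sqrt{11}}\right)} = \sqrt{-607 + \left(2 + \sqrt{2} \sqrt{88 i \sqrt{11}}\right)} = \sqrt{-607 + \left(2 + \sqrt{2} \cdot 2 \sqrt{2} \cdot 11^{\frac{3}{4}} \sqrt{i}\right)} = \sqrt{-607 + \left(2 + 4 \cdot 11^{\frac{3}{4}} \sqrt{i}\right)} = \sqrt{-605 + 4 \cdot 11^{\frac{3}{4}} \sqrt{i}}$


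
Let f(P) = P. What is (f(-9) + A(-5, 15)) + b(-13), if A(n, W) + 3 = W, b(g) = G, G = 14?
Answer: 17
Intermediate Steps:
b(g) = 14
A(n, W) = -3 + W
(f(-9) + A(-5, 15)) + b(-13) = (-9 + (-3 + 15)) + 14 = (-9 + 12) + 14 = 3 + 14 = 17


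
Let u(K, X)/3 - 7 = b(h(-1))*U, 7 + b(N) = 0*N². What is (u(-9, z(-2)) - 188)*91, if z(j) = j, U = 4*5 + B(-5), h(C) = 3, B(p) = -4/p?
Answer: -274729/5 ≈ -54946.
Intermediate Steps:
U = 104/5 (U = 4*5 - 4/(-5) = 20 - 4*(-⅕) = 20 + ⅘ = 104/5 ≈ 20.800)
b(N) = -7 (b(N) = -7 + 0*N² = -7 + 0 = -7)
u(K, X) = -2079/5 (u(K, X) = 21 + 3*(-7*104/5) = 21 + 3*(-728/5) = 21 - 2184/5 = -2079/5)
(u(-9, z(-2)) - 188)*91 = (-2079/5 - 188)*91 = -3019/5*91 = -274729/5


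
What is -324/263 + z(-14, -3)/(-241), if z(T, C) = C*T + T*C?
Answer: -100176/63383 ≈ -1.5805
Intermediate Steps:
z(T, C) = 2*C*T (z(T, C) = C*T + C*T = 2*C*T)
-324/263 + z(-14, -3)/(-241) = -324/263 + (2*(-3)*(-14))/(-241) = -324*1/263 + 84*(-1/241) = -324/263 - 84/241 = -100176/63383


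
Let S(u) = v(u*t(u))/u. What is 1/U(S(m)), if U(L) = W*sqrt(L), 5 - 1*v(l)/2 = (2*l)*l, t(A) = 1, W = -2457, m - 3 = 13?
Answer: 2*I*sqrt(6)/95823 ≈ 5.1125e-5*I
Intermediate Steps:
m = 16 (m = 3 + 13 = 16)
v(l) = 10 - 4*l**2 (v(l) = 10 - 2*2*l*l = 10 - 4*l**2)
S(u) = (10 - 4*u**2)/u
U(L) = -2457*sqrt(L)
1/U(S(m)) = 1/(-2457*sqrt(-4*16 + 10/16)) = 1/(-2457*sqrt(-64 + 10*(1/16))) = 1/(-2457*sqrt(-64 + 5/8)) = 1/(-31941*I*sqrt(6)/4) = 2*I*sqrt(6)/95823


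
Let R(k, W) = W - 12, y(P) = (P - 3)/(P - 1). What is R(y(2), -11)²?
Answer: 529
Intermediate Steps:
y(P) = (-3 + P)/(-1 + P)
R(k, W) = -12 + W
R(y(2), -11)² = (-12 - 11)² = (-23)² = 529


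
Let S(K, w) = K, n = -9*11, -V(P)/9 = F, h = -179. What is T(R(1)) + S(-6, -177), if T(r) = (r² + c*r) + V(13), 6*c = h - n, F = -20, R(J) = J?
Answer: 485/3 ≈ 161.67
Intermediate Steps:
V(P) = 180 (V(P) = -9*(-20) = 180)
n = -99
c = -40/3 (c = (-179 - 1*(-99))/6 = (-179 + 99)/6 = (⅙)*(-80) = -40/3 ≈ -13.333)
T(r) = 180 + r² - 40*r/3 (T(r) = (r² - 40*r/3) + 180 = 180 + r² - 40*r/3)
T(R(1)) + S(-6, -177) = (180 + 1² - 40/3*1) - 6 = (180 + 1 - 40/3) - 6 = 503/3 - 6 = 485/3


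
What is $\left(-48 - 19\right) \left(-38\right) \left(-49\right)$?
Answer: $-124754$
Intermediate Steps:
$\left(-48 - 19\right) \left(-38\right) \left(-49\right) = \left(-67\right) \left(-38\right) \left(-49\right) = 2546 \left(-49\right) = -124754$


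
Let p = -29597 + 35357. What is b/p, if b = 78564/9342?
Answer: 6547/4484160 ≈ 0.0014600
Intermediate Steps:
b = 13094/1557 (b = 78564*(1/9342) = 13094/1557 ≈ 8.4098)
p = 5760
b/p = (13094/1557)/5760 = (13094/1557)*(1/5760) = 6547/4484160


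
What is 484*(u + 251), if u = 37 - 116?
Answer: 83248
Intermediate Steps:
u = -79
484*(u + 251) = 484*(-79 + 251) = 484*172 = 83248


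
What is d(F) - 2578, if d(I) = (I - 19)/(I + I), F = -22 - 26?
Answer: -247421/96 ≈ -2577.3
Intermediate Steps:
F = -48
d(I) = (-19 + I)/(2*I) (d(I) = (-19 + I)/((2*I)) = (-19 + I)*(1/(2*I)) = (-19 + I)/(2*I))
d(F) - 2578 = (½)*(-19 - 48)/(-48) - 2578 = (½)*(-1/48)*(-67) - 2578 = 67/96 - 2578 = -247421/96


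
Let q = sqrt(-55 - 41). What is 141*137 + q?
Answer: 19317 + 4*I*sqrt(6) ≈ 19317.0 + 9.798*I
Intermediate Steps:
q = 4*I*sqrt(6) (q = sqrt(-96) = 4*I*sqrt(6) ≈ 9.798*I)
141*137 + q = 141*137 + 4*I*sqrt(6) = 19317 + 4*I*sqrt(6)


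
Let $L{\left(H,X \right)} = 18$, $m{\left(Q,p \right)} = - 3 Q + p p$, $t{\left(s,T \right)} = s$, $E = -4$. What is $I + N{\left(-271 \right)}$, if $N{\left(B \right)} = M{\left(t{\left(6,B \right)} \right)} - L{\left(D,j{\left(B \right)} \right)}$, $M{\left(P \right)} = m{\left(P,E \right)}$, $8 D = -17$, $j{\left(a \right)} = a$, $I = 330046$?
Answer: $330026$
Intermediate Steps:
$m{\left(Q,p \right)} = p^{2} - 3 Q$ ($m{\left(Q,p \right)} = - 3 Q + p^{2} = p^{2} - 3 Q$)
$D = - \frac{17}{8}$ ($D = \frac{1}{8} \left(-17\right) = - \frac{17}{8} \approx -2.125$)
$M{\left(P \right)} = 16 - 3 P$ ($M{\left(P \right)} = \left(-4\right)^{2} - 3 P = 16 - 3 P$)
$N{\left(B \right)} = -20$ ($N{\left(B \right)} = \left(16 - 18\right) - 18 = -2 - 18 = -20$)
$I + N{\left(-271 \right)} = 330046 - 20 = 330026$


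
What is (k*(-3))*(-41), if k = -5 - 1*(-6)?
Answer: 123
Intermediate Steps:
k = 1 (k = -5 + 6 = 1)
(k*(-3))*(-41) = (1*(-3))*(-41) = -3*(-41) = 123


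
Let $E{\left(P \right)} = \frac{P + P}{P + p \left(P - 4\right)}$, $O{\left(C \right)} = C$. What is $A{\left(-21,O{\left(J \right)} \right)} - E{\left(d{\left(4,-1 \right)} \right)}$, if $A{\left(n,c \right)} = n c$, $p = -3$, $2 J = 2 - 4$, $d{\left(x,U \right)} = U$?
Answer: $\frac{148}{7} \approx 21.143$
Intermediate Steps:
$J = -1$ ($J = \frac{2 - 4}{2} = \frac{1}{2} \left(-2\right) = -1$)
$A{\left(n,c \right)} = c n$
$E{\left(P \right)} = \frac{2 P}{12 - 2 P}$ ($E{\left(P \right)} = \frac{P + P}{P - 3 \left(P - 4\right)} = \frac{2 P}{P - 3 \left(-4 + P\right)} = \frac{2 P}{P - \left(-12 + 3 P\right)} = \frac{2 P}{12 - 2 P}$)
$A{\left(-21,O{\left(J \right)} \right)} - E{\left(d{\left(4,-1 \right)} \right)} = \left(-1\right) \left(-21\right) - - \frac{1}{6 - -1} = 21 - - \frac{1}{6 + 1} = 21 - - \frac{1}{7} = 21 + \frac{1}{7} = \frac{148}{7}$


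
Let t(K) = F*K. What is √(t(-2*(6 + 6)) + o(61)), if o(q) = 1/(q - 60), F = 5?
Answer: I*√119 ≈ 10.909*I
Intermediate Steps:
o(q) = 1/(-60 + q)
t(K) = 5*K
√(t(-2*(6 + 6)) + o(61)) = √(5*(-2*(6 + 6)) + 1/(-60 + 61)) = √(5*(-2*12) + 1/1) = √(5*(-24) + 1) = √(-120 + 1) = √(-119) = I*√119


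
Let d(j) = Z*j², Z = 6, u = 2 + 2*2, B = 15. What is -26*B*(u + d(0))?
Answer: -2340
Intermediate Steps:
u = 6 (u = 2 + 4 = 6)
d(j) = 6*j²
-26*B*(u + d(0)) = -390*(6 + 6*0²) = -390*(6 + 6*0) = -390*(6 + 0) = -390*6 = -26*90 = -2340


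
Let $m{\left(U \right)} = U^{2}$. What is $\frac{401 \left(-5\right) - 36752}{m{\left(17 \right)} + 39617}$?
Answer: $- \frac{12919}{13302} \approx -0.97121$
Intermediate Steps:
$\frac{401 \left(-5\right) - 36752}{m{\left(17 \right)} + 39617} = \frac{401 \left(-5\right) - 36752}{17^{2} + 39617} = \frac{-2005 - 36752}{289 + 39617} = - \frac{38757}{39906} = \left(-38757\right) \frac{1}{39906} = - \frac{12919}{13302}$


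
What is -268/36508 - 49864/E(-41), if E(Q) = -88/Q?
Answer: -2332432968/100397 ≈ -23232.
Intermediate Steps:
-268/36508 - 49864/E(-41) = -268/36508 - 49864/((-88/(-41))) = -268*1/36508 - 49864/((-88*(-1/41))) = -67/9127 - 49864/88/41 = -67/9127 - 49864*41/88 = -67/9127 - 255553/11 = -2332432968/100397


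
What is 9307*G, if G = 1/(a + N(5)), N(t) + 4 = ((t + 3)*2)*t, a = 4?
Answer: 9307/80 ≈ 116.34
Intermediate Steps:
N(t) = -4 + t*(6 + 2*t) (N(t) = -4 + ((t + 3)*2)*t = -4 + ((3 + t)*2)*t = -4 + (6 + 2*t)*t = -4 + t*(6 + 2*t))
G = 1/80 (G = 1/(4 + (-4 + 2*5**2 + 6*5)) = 1/(4 + (-4 + 2*25 + 30)) = 1/(4 + (-4 + 50 + 30)) = 1/(4 + 76) = 1/80 ≈ 0.012500)
9307*G = 9307*(1/80) = 9307/80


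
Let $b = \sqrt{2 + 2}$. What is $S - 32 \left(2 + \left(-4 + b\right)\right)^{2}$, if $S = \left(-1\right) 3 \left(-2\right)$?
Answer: $6$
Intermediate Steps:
$b = 2$ ($b = \sqrt{4} = 2$)
$S = 6$ ($S = \left(-3\right) \left(-2\right) = 6$)
$S - 32 \left(2 + \left(-4 + b\right)\right)^{2} = 6 - 32 \left(2 + \left(-4 + 2\right)\right)^{2} = 6 - 32 \left(2 - 2\right)^{2} = 6 - 32 \cdot 0^{2} = 6 - 0 = 6 + 0 = 6$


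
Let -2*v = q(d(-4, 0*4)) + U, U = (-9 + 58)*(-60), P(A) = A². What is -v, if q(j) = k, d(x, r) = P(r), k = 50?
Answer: -1445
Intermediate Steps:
d(x, r) = r²
q(j) = 50
U = -2940 (U = 49*(-60) = -2940)
v = 1445 (v = -(50 - 2940)/2 = -½*(-2890) = 1445)
-v = -1*1445 = -1445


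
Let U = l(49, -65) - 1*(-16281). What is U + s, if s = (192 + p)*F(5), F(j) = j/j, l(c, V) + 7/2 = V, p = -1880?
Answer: 29049/2 ≈ 14525.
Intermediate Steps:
l(c, V) = -7/2 + V
F(j) = 1
U = 32425/2 (U = (-7/2 - 65) - 1*(-16281) = -137/2 + 16281 = 32425/2 ≈ 16213.)
s = -1688 (s = (192 - 1880)*1 = -1688*1 = -1688)
U + s = 32425/2 - 1688 = 29049/2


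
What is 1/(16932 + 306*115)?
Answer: 1/52122 ≈ 1.9186e-5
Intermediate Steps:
1/(16932 + 306*115) = 1/(16932 + 35190) = 1/52122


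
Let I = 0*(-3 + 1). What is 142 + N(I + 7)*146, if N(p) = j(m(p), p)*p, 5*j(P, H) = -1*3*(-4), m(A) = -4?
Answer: 12974/5 ≈ 2594.8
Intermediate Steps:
j(P, H) = 12/5 (j(P, H) = (-1*3*(-4))/5 = (-3*(-4))/5 = (⅕)*12 = 12/5)
I = 0 (I = 0*(-2) = 0)
N(p) = 12*p/5
142 + N(I + 7)*146 = 142 + (12*(0 + 7)/5)*146 = 142 + ((12/5)*7)*146 = 142 + (84/5)*146 = 142 + 12264/5 = 12974/5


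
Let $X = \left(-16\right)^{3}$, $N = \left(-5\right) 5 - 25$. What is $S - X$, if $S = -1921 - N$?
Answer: $2225$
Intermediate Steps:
$N = -50$ ($N = -25 - 25 = -50$)
$X = -4096$
$S = -1871$ ($S = -1921 - -50 = -1921 + 50 = -1871$)
$S - X = -1871 - -4096 = -1871 + 4096 = 2225$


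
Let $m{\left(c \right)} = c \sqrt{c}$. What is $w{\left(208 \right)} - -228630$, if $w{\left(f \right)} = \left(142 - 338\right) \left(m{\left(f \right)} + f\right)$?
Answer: $187862 - 163072 \sqrt{13} \approx -4.001 \cdot 10^{5}$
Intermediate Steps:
$m{\left(c \right)} = c^{\frac{3}{2}}$
$w{\left(f \right)} = - 196 f - 196 f^{\frac{3}{2}}$ ($w{\left(f \right)} = \left(142 - 338\right) \left(f^{\frac{3}{2}} + f\right) = - 196 \left(f + f^{\frac{3}{2}}\right) = - 196 f - 196 f^{\frac{3}{2}}$)
$w{\left(208 \right)} - -228630 = \left(\left(-196\right) 208 - 196 \cdot 208^{\frac{3}{2}}\right) - -228630 = \left(-40768 - 196 \cdot 832 \sqrt{13}\right) + 228630 = \left(-40768 - 163072 \sqrt{13}\right) + 228630 = 187862 - 163072 \sqrt{13}$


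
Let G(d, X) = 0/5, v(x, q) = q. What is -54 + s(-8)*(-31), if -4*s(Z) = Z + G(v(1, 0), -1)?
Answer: -116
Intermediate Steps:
G(d, X) = 0 (G(d, X) = 0*(⅕) = 0)
s(Z) = -Z/4 (s(Z) = -(Z + 0)/4 = -Z/4)
-54 + s(-8)*(-31) = -54 - ¼*(-8)*(-31) = -54 + 2*(-31) = -54 - 62 = -116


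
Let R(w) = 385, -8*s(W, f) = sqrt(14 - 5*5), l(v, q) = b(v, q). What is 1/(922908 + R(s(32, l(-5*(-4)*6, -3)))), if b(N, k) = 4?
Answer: 1/923293 ≈ 1.0831e-6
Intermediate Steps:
l(v, q) = 4
s(W, f) = -I*sqrt(11)/8 (s(W, f) = -sqrt(14 - 5*5)/8 = -sqrt(14 - 25)/8 = -I*sqrt(11)/8)
1/(922908 + R(s(32, l(-5*(-4)*6, -3)))) = 1/(922908 + 385) = 1/923293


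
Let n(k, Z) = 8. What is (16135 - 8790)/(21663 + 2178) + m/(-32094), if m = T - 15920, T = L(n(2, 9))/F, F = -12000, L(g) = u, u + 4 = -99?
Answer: 273457309051/340068024000 ≈ 0.80412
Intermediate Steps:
u = -103 (u = -4 - 99 = -103)
L(g) = -103
T = 103/12000 (T = -103/(-12000) = -103*(-1/12000) = 103/12000 ≈ 0.0085833)
m = -191039897/12000 (m = 103/12000 - 15920 = -191039897/12000 ≈ -15920.)
(16135 - 8790)/(21663 + 2178) + m/(-32094) = (16135 - 8790)/(21663 + 2178) - 191039897/12000/(-32094) = 7345/23841 - 191039897/12000*(-1/32094) = 7345*(1/23841) + 191039897/385128000 = 7345/23841 + 191039897/385128000 = 273457309051/340068024000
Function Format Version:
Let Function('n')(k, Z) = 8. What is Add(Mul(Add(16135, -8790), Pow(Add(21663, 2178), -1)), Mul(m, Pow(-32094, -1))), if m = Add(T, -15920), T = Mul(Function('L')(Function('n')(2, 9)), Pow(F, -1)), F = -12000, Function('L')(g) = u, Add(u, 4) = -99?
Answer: Rational(273457309051, 340068024000) ≈ 0.80412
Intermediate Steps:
u = -103 (u = Add(-4, -99) = -103)
Function('L')(g) = -103
T = Rational(103, 12000) (T = Mul(-103, Pow(-12000, -1)) = Mul(-103, Rational(-1, 12000)) = Rational(103, 12000) ≈ 0.0085833)
m = Rational(-191039897, 12000) (m = Add(Rational(103, 12000), -15920) = Rational(-191039897, 12000) ≈ -15920.)
Add(Mul(Add(16135, -8790), Pow(Add(21663, 2178), -1)), Mul(m, Pow(-32094, -1))) = Add(Mul(Add(16135, -8790), Pow(Add(21663, 2178), -1)), Mul(Rational(-191039897, 12000), Pow(-32094, -1))) = Add(Mul(7345, Pow(23841, -1)), Mul(Rational(-191039897, 12000), Rational(-1, 32094))) = Add(Mul(7345, Rational(1, 23841)), Rational(191039897, 385128000)) = Add(Rational(7345, 23841), Rational(191039897, 385128000)) = Rational(273457309051, 340068024000)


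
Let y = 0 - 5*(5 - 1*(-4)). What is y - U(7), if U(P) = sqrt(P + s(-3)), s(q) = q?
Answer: -47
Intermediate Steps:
U(P) = sqrt(-3 + P) (U(P) = sqrt(P - 3) = sqrt(-3 + P))
y = -45 (y = 0 - 5*(5 + 4) = 0 - 5*9 = 0 - 45 = -45)
y - U(7) = -45 - sqrt(-3 + 7) = -45 - sqrt(4) = -45 - 1*2 = -45 - 2 = -47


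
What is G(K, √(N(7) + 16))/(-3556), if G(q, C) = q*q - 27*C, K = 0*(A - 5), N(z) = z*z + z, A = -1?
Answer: 81*√2/1778 ≈ 0.064427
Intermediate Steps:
N(z) = z + z² (N(z) = z² + z = z + z²)
K = 0 (K = 0*(-1 - 5) = 0*(-6) = 0)
G(q, C) = q² - 27*C
G(K, √(N(7) + 16))/(-3556) = (0² - 27*√(7*(1 + 7) + 16))/(-3556) = (0 - 27*√(7*8 + 16))*(-1/3556) = (0 - 27*√(56 + 16))*(-1/3556) = (0 - 162*√2)*(-1/3556) = -162*√2*(-1/3556) = 81*√2/1778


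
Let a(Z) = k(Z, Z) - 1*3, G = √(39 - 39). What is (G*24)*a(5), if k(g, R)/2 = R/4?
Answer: 0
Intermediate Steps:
k(g, R) = R/2 (k(g, R) = 2*(R/4) = R/2)
G = 0 (G = √0 = 0)
a(Z) = -3 + Z/2 (a(Z) = Z/2 - 1*3 = Z/2 - 3 = -3 + Z/2)
(G*24)*a(5) = (0*24)*(-3 + (½)*5) = 0*(-3 + 5/2) = 0*(-½) = 0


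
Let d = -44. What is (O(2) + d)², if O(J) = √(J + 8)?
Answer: (44 - √10)² ≈ 1667.7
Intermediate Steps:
O(J) = √(8 + J)
(O(2) + d)² = (√(8 + 2) - 44)² = (√10 - 44)² = (-44 + √10)²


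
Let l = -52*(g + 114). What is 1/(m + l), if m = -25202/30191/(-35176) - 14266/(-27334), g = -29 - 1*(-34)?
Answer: -7257167542436/44903564962312137 ≈ -0.00016162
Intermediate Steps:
g = 5 (g = -29 + 34 = 5)
l = -6188 (l = -52*(5 + 114) = -52*119 = -6188)
m = 3787790281831/7257167542436 (m = -25202*1/30191*(-1/35176) - 14266*(-1/27334) = -25202/30191*(-1/35176) + 7133/13667 = 12601/530999308 + 7133/13667 = 3787790281831/7257167542436 ≈ 0.52194)
1/(m + l) = 1/(3787790281831/7257167542436 - 6188) = 1/(-44903564962312137/7257167542436) = -7257167542436/44903564962312137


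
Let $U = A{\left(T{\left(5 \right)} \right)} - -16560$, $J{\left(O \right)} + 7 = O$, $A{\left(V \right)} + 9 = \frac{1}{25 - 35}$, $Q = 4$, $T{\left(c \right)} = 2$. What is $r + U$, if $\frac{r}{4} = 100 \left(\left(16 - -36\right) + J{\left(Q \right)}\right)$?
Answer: $\frac{361509}{10} \approx 36151.0$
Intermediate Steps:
$A{\left(V \right)} = - \frac{91}{10}$ ($A{\left(V \right)} = -9 + \frac{1}{25 - 35} = -9 + \frac{1}{-10} = -9 - \frac{1}{10} = - \frac{91}{10}$)
$J{\left(O \right)} = -7 + O$
$U = \frac{165509}{10}$ ($U = - \frac{91}{10} - -16560 = - \frac{91}{10} + 16560 = \frac{165509}{10} \approx 16551.0$)
$r = 19600$ ($r = 4 \cdot 100 \left(\left(16 - -36\right) + \left(-7 + 4\right)\right) = 4 \cdot 100 \left(\left(16 + 36\right) - 3\right) = 4 \cdot 100 \left(52 - 3\right) = 4 \cdot 100 \cdot 49 = 4 \cdot 4900 = 19600$)
$r + U = 19600 + \frac{165509}{10} = \frac{361509}{10}$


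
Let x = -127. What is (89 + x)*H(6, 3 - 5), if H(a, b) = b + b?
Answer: 152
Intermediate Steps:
H(a, b) = 2*b
(89 + x)*H(6, 3 - 5) = (89 - 127)*(2*(3 - 5)) = -76*(-2) = -38*(-4) = 152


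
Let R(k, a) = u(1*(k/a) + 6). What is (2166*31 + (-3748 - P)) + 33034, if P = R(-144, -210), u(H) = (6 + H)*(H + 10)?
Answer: 117869904/1225 ≈ 96220.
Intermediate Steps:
u(H) = (6 + H)*(10 + H)
R(k, a) = 156 + (6 + k/a)² + 16*k/a (R(k, a) = 60 + (1*(k/a) + 6)² + 16*(1*(k/a) + 6) = 60 + (k/a + 6)² + 16*(k/a + 6) = 60 + (6 + k/a)² + 16*(6 + k/a) = 60 + (6 + k/a)² + (96 + 16*k/a) = 156 + (6 + k/a)² + 16*k/a)
P = 259296/1225 (P = 192 + (-144)²/(-210)² + 28*(-144)/(-210) = 192 + (1/44100)*20736 + 28*(-144)*(-1/210) = 192 + 576/1225 + 96/5 = 259296/1225 ≈ 211.67)
(2166*31 + (-3748 - P)) + 33034 = (2166*31 + (-3748 - 1*259296/1225)) + 33034 = (67146 + (-3748 - 259296/1225)) + 33034 = (67146 - 4850596/1225) + 33034 = 77403254/1225 + 33034 = 117869904/1225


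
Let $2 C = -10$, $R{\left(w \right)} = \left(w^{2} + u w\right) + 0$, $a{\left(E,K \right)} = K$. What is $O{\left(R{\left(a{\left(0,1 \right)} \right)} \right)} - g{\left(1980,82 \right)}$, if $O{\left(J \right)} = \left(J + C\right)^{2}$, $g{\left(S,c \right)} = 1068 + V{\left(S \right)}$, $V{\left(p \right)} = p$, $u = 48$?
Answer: $-1112$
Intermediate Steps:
$R{\left(w \right)} = w^{2} + 48 w$ ($R{\left(w \right)} = \left(w^{2} + 48 w\right) + 0 = w^{2} + 48 w$)
$C = -5$ ($C = \frac{1}{2} \left(-10\right) = -5$)
$g{\left(S,c \right)} = 1068 + S$
$O{\left(J \right)} = \left(-5 + J\right)^{2}$ ($O{\left(J \right)} = \left(J - 5\right)^{2} = \left(-5 + J\right)^{2}$)
$O{\left(R{\left(a{\left(0,1 \right)} \right)} \right)} - g{\left(1980,82 \right)} = \left(-5 + 1 \left(48 + 1\right)\right)^{2} - \left(1068 + 1980\right) = \left(-5 + 1 \cdot 49\right)^{2} - 3048 = \left(-5 + 49\right)^{2} - 3048 = 44^{2} - 3048 = 1936 - 3048 = -1112$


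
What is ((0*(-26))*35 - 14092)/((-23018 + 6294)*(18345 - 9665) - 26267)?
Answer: 14092/145190587 ≈ 9.7059e-5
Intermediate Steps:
((0*(-26))*35 - 14092)/((-23018 + 6294)*(18345 - 9665) - 26267) = (0*35 - 14092)/(-16724*8680 - 26267) = (0 - 14092)/(-145164320 - 26267) = -14092/(-145190587) = -14092*(-1/145190587) = 14092/145190587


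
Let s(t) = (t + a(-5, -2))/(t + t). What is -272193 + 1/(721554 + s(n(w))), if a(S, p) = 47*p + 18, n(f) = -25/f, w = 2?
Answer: -9820145574211/36077877 ≈ -2.7219e+5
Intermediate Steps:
a(S, p) = 18 + 47*p
s(t) = (-76 + t)/(2*t) (s(t) = (t + (18 + 47*(-2)))/(t + t) = (t + (18 - 94))/((2*t)) = (t - 76)*(1/(2*t)) = (-76 + t)*(1/(2*t)) = (-76 + t)/(2*t))
-272193 + 1/(721554 + s(n(w))) = -272193 + 1/(721554 + (-76 - 25/2)/(2*((-25/2)))) = -272193 + 1/(721554 + (-76 - 25*1/2)/(2*((-25*1/2)))) = -272193 + 1/(721554 + (-76 - 25/2)/(2*(-25/2))) = -272193 + 1/(721554 + (1/2)*(-2/25)*(-177/2)) = -272193 + 1/(721554 + 177/50) = -272193 + 1/(36077877/50) = -272193 + 50/36077877 = -9820145574211/36077877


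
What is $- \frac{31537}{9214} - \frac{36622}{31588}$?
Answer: $- \frac{166703233}{36381479} \approx -4.5821$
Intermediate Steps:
$- \frac{31537}{9214} - \frac{36622}{31588} = \left(-31537\right) \frac{1}{9214} - \frac{18311}{15794} = - \frac{31537}{9214} - \frac{18311}{15794} = - \frac{166703233}{36381479}$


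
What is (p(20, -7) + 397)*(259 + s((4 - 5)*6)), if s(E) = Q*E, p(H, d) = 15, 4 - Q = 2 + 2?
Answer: 106708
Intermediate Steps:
Q = 0 (Q = 4 - (2 + 2) = 4 - 1*4 = 4 - 4 = 0)
s(E) = 0 (s(E) = 0*E = 0)
(p(20, -7) + 397)*(259 + s((4 - 5)*6)) = (15 + 397)*(259 + 0) = 412*259 = 106708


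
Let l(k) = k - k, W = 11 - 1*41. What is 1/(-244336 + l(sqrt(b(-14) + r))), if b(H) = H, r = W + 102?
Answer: -1/244336 ≈ -4.0927e-6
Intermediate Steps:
W = -30 (W = 11 - 41 = -30)
r = 72 (r = -30 + 102 = 72)
l(k) = 0
1/(-244336 + l(sqrt(b(-14) + r))) = 1/(-244336 + 0) = 1/(-244336) = -1/244336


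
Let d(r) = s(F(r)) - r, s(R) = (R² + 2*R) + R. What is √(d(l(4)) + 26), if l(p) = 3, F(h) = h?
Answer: √41 ≈ 6.4031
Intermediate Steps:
s(R) = R² + 3*R
d(r) = -r + r*(3 + r) (d(r) = r*(3 + r) - r = -r + r*(3 + r))
√(d(l(4)) + 26) = √(3*(2 + 3) + 26) = √(3*5 + 26) = √(15 + 26) = √41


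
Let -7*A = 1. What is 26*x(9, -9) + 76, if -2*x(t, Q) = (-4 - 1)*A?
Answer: 467/7 ≈ 66.714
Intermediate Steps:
A = -⅐ (A = -⅐*1 = -⅐ ≈ -0.14286)
x(t, Q) = -5/14 (x(t, Q) = -(-4 - 1)*(-1)/(2*7) = -(-5)*(-1)/(2*7) = -½*5/7 = -5/14)
26*x(9, -9) + 76 = 26*(-5/14) + 76 = -65/7 + 76 = 467/7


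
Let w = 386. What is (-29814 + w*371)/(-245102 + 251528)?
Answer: 56696/3213 ≈ 17.646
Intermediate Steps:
(-29814 + w*371)/(-245102 + 251528) = (-29814 + 386*371)/(-245102 + 251528) = (-29814 + 143206)/6426 = 113392*(1/6426) = 56696/3213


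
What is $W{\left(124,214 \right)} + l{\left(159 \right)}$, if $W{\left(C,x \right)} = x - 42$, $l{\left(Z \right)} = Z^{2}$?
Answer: $25453$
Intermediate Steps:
$W{\left(C,x \right)} = -42 + x$
$W{\left(124,214 \right)} + l{\left(159 \right)} = \left(-42 + 214\right) + 159^{2} = 172 + 25281 = 25453$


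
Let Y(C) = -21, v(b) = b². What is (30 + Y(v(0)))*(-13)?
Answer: -117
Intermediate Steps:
(30 + Y(v(0)))*(-13) = (30 - 21)*(-13) = 9*(-13) = -117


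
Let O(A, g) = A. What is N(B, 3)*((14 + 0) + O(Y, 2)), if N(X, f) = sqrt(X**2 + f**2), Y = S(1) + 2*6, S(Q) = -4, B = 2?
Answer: 22*sqrt(13) ≈ 79.322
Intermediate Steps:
Y = 8 (Y = -4 + 2*6 = -4 + 12 = 8)
N(B, 3)*((14 + 0) + O(Y, 2)) = sqrt(2**2 + 3**2)*((14 + 0) + 8) = sqrt(4 + 9)*(14 + 8) = sqrt(13)*22 = 22*sqrt(13)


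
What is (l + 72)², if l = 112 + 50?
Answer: 54756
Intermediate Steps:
l = 162
(l + 72)² = (162 + 72)² = 234² = 54756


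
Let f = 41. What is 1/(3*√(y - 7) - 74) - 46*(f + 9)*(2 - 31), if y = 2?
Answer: 368250626/5521 - 3*I*√5/5521 ≈ 66700.0 - 0.001215*I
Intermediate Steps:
1/(3*√(y - 7) - 74) - 46*(f + 9)*(2 - 31) = 1/(3*√(2 - 7) - 74) - 46*(41 + 9)*(2 - 31) = 1/(3*√(-5) - 74) - 2300*(-29) = 1/(3*(I*√5) - 74) - 46*(-1450) = 1/(3*I*√5 - 74) + 66700 = 1/(-74 + 3*I*√5) + 66700 = 66700 + 1/(-74 + 3*I*√5)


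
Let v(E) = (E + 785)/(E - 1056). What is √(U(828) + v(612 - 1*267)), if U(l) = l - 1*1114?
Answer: 2*I*√4038401/237 ≈ 16.958*I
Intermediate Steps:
U(l) = -1114 + l (U(l) = l - 1114 = -1114 + l)
v(E) = (785 + E)/(-1056 + E)
√(U(828) + v(612 - 1*267)) = √((-1114 + 828) + (785 + (612 - 1*267))/(-1056 + (612 - 1*267))) = √(-286 + (785 + (612 - 267))/(-1056 + (612 - 267))) = √(-286 + (785 + 345)/(-1056 + 345)) = √(-286 + 1130/(-711)) = √(-286 - 1/711*1130) = √(-286 - 1130/711) = √(-204476/711) = 2*I*√4038401/237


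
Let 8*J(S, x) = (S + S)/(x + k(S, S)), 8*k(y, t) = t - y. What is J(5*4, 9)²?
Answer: 25/81 ≈ 0.30864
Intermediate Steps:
k(y, t) = -y/8 + t/8 (k(y, t) = (t - y)/8 = -y/8 + t/8)
J(S, x) = S/(4*x) (J(S, x) = ((S + S)/(x + (-S/8 + S/8)))/8 = ((2*S)/(x + 0))/8 = ((2*S)/x)/8 = (2*S/x)/8 = S/(4*x))
J(5*4, 9)² = ((¼)*(5*4)/9)² = ((¼)*20*(⅑))² = (5/9)² = 25/81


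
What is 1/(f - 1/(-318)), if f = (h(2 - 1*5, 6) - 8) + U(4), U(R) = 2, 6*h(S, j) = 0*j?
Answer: -318/1907 ≈ -0.16675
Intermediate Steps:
h(S, j) = 0 (h(S, j) = (0*j)/6 = (1/6)*0 = 0)
f = -6 (f = (0 - 8) + 2 = -8 + 2 = -6)
1/(f - 1/(-318)) = 1/(-6 - 1/(-318)) = 1/(-6 - 1*(-1/318)) = 1/(-6 + 1/318) = 1/(-1907/318) = -318/1907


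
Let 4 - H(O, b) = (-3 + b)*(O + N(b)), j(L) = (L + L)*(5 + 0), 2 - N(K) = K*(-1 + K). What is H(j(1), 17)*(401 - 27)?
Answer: 1362856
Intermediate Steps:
N(K) = 2 - K*(-1 + K)
j(L) = 10*L (j(L) = (2*L)*5 = 10*L)
H(O, b) = 4 - (-3 + b)*(2 + O + b - b²) (H(O, b) = 4 - (-3 + b)*(O + (2 + b - b²)) = 4 - (-3 + b)*(2 + O + b - b²))
H(j(1), 17)*(401 - 27) = (10 + 17 + 17³ - 4*17² + 3*(10*1) - 1*10*1*17)*(401 - 27) = (10 + 17 + 4913 - 4*289 + 3*10 - 1*10*17)*374 = (10 + 17 + 4913 - 1156 + 30 - 170)*374 = 3644*374 = 1362856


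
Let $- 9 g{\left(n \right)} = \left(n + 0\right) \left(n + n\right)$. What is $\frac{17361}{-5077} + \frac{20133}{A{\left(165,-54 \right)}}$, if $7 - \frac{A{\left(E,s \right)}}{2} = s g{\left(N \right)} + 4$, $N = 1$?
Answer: $- \frac{11391971}{10154} \approx -1121.9$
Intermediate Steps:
$g{\left(n \right)} = - \frac{2 n^{2}}{9}$ ($g{\left(n \right)} = - \frac{\left(n + 0\right) \left(n + n\right)}{9} = - \frac{n 2 n}{9} = - \frac{2 n^{2}}{9}$)
$A{\left(E,s \right)} = 6 + \frac{4 s}{9}$ ($A{\left(E,s \right)} = 14 - 2 \left(s \left(- \frac{2 \cdot 1^{2}}{9}\right) + 4\right) = 14 - 2 \left(s \left(\left(- \frac{2}{9}\right) 1\right) + 4\right) = 14 - 2 \left(s \left(- \frac{2}{9}\right) + 4\right) = 14 - 2 \left(- \frac{2 s}{9} + 4\right) = 14 - 2 \left(4 - \frac{2 s}{9}\right) = 14 + \left(-8 + \frac{4 s}{9}\right) = 6 + \frac{4 s}{9}$)
$\frac{17361}{-5077} + \frac{20133}{A{\left(165,-54 \right)}} = \frac{17361}{-5077} + \frac{20133}{6 + \frac{4}{9} \left(-54\right)} = 17361 \left(- \frac{1}{5077}\right) + \frac{20133}{6 - 24} = - \frac{17361}{5077} + \frac{20133}{-18} = - \frac{17361}{5077} + 20133 \left(- \frac{1}{18}\right) = - \frac{17361}{5077} - \frac{2237}{2} = - \frac{11391971}{10154}$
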